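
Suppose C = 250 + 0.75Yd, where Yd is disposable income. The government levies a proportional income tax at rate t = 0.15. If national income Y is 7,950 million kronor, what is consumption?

Yd = (1 − 0.15)(7950) = 0.85(7950) = 6757.5
C = 250 + 0.75(6757.5) = 250 + 5068.125 = 5318.125

C = 5318.125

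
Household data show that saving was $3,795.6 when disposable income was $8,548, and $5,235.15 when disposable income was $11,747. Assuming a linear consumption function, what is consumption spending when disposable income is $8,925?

C = 4959.75

MPS = ΔS/ΔY = (5235.15 − 3795.6)/(11747 − 8548) = 1439.55/3199 = 0.45
MPC = 1 − MPS = 0.55
Autonomous saving = 3795.6 − 0.45(8548) = -51, so a = 51
C = 51 + 0.55(8925) = 51 + 4908.75 = 4959.75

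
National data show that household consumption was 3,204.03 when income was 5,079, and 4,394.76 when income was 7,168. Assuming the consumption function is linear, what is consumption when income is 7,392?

C = 4522.44

MPC = (4394.76 − 3204.03)/(7168 − 5079) = 1190.73/2089 = 0.57
a = 3204.03 − 0.57(5079) = 3204.03 − 2895.03 = 309
C = 309 + 0.57(7392) = 309 + 4213.44 = 4522.44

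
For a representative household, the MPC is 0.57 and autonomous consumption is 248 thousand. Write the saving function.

S = Y − C = Y − (248 + 0.57Y) = -248 + (1 − 0.57)Y

S = -248 + 0.43Y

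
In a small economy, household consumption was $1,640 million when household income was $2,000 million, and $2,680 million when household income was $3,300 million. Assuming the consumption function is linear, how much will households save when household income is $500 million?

MPC = (2680 − 1640)/(3300 − 2000) = 1040/1300 = 0.8
a = 1640 − 0.8(2000) = 1640 − 1600 = 40
C = 40 + 0.8(500) = 440
S = 500 − 440 = 60

S = 60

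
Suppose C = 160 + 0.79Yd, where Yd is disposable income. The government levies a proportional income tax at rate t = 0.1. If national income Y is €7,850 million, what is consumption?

C = 5741.35

Yd = (1 − 0.1)(7850) = 0.9(7850) = 7065
C = 160 + 0.79(7065) = 160 + 5581.35 = 5741.35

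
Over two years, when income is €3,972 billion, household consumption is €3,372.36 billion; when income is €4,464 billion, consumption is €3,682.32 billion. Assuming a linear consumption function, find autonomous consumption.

MPC = ΔC/ΔY = (3682.32 − 3372.36)/(4464 − 3972) = 309.96/492 = 0.63
a = C − MPC·Y = 3372.36 − 0.63(3972) = 3372.36 − 2502.36 = 870

a = 870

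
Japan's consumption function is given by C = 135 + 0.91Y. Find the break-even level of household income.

At break-even, C = Y: 135 + 0.91Y = Y
0.09Y = 135, so Y = 135/0.09 = 1500

Y = 1500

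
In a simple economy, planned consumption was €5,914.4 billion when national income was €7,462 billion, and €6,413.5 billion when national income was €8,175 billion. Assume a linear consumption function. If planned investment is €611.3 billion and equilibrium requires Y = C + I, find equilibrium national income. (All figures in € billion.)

Y = 4341

MPC = (6413.5 − 5914.4)/(8175 − 7462) = 499.1/713 = 0.7
a = 5914.4 − 0.7(7462) = 691
Equilibrium: Y = 691 + 0.7Y + 611.3
0.3Y = 1302.3, so Y = 1302.3/0.3 = 4341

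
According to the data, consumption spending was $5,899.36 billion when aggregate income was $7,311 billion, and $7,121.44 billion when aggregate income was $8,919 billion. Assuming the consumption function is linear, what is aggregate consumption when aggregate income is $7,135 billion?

MPC = (7121.44 − 5899.36)/(8919 − 7311) = 1222.08/1608 = 0.76
a = 5899.36 − 0.76(7311) = 5899.36 − 5556.36 = 343
C = 343 + 0.76(7135) = 343 + 5422.6 = 5765.6

C = 5765.6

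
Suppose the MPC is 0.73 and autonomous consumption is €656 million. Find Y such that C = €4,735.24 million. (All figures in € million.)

Y = 5588

656 + 0.73Y = 4735.24
0.73Y = 4079.24, so Y = 4079.24/0.73 = 5588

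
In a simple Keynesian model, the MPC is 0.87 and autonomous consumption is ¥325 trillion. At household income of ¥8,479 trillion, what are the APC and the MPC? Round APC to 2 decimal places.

APC = 0.91; MPC = 0.87

MPC = 0.87 (the slope of the consumption function)
C = 325 + 0.87(8479) = 7701.73, so APC = 7701.73/8479 = 0.91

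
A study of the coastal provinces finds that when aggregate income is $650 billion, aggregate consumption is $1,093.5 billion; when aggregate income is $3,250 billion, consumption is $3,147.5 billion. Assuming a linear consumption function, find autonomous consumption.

a = 580

MPC = ΔC/ΔY = (3147.5 − 1093.5)/(3250 − 650) = 2054/2600 = 0.79
a = C − MPC·Y = 1093.5 − 0.79(650) = 1093.5 − 513.5 = 580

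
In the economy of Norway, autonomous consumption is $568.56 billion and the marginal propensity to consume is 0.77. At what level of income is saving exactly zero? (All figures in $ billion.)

Y = 2472

At break-even, C = Y: 568.56 + 0.77Y = Y
0.23Y = 568.56, so Y = 568.56/0.23 = 2472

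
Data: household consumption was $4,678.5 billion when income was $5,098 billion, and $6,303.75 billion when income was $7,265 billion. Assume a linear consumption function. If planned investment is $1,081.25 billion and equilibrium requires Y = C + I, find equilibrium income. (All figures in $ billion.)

MPC = (6303.75 − 4678.5)/(7265 − 5098) = 1625.25/2167 = 0.75
a = 4678.5 − 0.75(5098) = 855
Equilibrium: Y = 855 + 0.75Y + 1081.25
0.25Y = 1936.25, so Y = 1936.25/0.25 = 7745

Y = 7745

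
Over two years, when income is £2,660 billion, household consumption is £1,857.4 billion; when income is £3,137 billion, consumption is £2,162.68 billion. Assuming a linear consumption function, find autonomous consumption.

a = 155

MPC = ΔC/ΔY = (2162.68 − 1857.4)/(3137 − 2660) = 305.28/477 = 0.64
a = C − MPC·Y = 1857.4 − 0.64(2660) = 1857.4 − 1702.4 = 155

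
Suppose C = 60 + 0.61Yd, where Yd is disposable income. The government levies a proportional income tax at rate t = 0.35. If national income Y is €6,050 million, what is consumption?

Yd = (1 − 0.35)(6050) = 0.65(6050) = 3932.5
C = 60 + 0.61(3932.5) = 60 + 2398.825 = 2458.825

C = 2458.825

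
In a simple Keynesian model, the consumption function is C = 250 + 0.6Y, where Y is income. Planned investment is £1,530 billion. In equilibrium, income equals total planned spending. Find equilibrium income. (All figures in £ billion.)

Y = 4450

Y = C + I = 250 + 0.6Y + 1530
Y − 0.6Y = 1780
0.4Y = 1780, so Y = 1780/0.4 = 4450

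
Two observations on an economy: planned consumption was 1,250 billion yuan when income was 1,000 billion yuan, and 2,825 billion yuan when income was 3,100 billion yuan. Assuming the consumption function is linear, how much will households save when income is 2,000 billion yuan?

MPC = (2825 − 1250)/(3100 − 1000) = 1575/2100 = 0.75
a = 1250 − 0.75(1000) = 1250 − 750 = 500
C = 500 + 0.75(2000) = 2000
S = 2000 − 2000 = 0

S = 0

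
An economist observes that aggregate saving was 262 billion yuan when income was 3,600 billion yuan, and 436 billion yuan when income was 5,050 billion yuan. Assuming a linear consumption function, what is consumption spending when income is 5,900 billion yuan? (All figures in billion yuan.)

MPS = ΔS/ΔY = (436 − 262)/(5050 − 3600) = 174/1450 = 0.12
MPC = 1 − MPS = 0.88
Autonomous saving = 262 − 0.12(3600) = -170, so a = 170
C = 170 + 0.88(5900) = 170 + 5192 = 5362

C = 5362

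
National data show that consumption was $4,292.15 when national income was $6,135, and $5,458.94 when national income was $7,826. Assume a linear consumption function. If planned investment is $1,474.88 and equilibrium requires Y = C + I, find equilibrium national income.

MPC = (5458.94 − 4292.15)/(7826 − 6135) = 1166.79/1691 = 0.69
a = 4292.15 − 0.69(6135) = 59
Equilibrium: Y = 59 + 0.69Y + 1474.88
0.31Y = 1533.88, so Y = 1533.88/0.31 = 4948

Y = 4948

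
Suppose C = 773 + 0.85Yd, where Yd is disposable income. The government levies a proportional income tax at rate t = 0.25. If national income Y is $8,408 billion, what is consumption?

Yd = (1 − 0.25)(8408) = 0.75(8408) = 6306
C = 773 + 0.85(6306) = 773 + 5360.1 = 6133.1

C = 6133.1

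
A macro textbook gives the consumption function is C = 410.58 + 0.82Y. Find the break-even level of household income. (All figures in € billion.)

Y = 2281

At break-even, C = Y: 410.58 + 0.82Y = Y
0.18Y = 410.58, so Y = 410.58/0.18 = 2281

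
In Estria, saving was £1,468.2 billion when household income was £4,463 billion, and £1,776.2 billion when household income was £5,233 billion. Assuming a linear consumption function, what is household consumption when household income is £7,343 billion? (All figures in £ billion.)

C = 4722.8

MPS = ΔS/ΔY = (1776.2 − 1468.2)/(5233 − 4463) = 308/770 = 0.4
MPC = 1 − MPS = 0.6
Autonomous saving = 1468.2 − 0.4(4463) = -317, so a = 317
C = 317 + 0.6(7343) = 317 + 4405.8 = 4722.8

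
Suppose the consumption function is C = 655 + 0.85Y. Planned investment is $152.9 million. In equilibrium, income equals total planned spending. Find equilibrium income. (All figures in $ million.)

Y = C + I = 655 + 0.85Y + 152.9
Y − 0.85Y = 807.9
0.15Y = 807.9, so Y = 807.9/0.15 = 5386

Y = 5386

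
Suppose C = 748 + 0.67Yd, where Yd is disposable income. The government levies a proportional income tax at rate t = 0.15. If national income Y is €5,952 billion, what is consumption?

C = 4137.664

Yd = (1 − 0.15)(5952) = 0.85(5952) = 5059.2
C = 748 + 0.67(5059.2) = 748 + 3389.664 = 4137.664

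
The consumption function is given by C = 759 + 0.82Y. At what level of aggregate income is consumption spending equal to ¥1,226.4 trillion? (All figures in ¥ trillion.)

Y = 570

759 + 0.82Y = 1226.4
0.82Y = 467.4, so Y = 467.4/0.82 = 570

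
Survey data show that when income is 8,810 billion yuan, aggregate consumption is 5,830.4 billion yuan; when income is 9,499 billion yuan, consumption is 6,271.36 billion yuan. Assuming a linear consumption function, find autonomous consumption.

MPC = ΔC/ΔY = (6271.36 − 5830.4)/(9499 − 8810) = 440.96/689 = 0.64
a = C − MPC·Y = 5830.4 − 0.64(8810) = 5830.4 − 5638.4 = 192

a = 192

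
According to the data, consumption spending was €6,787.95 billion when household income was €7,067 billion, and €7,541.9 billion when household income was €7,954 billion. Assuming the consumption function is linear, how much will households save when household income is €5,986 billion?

MPC = (7541.9 − 6787.95)/(7954 − 7067) = 753.95/887 = 0.85
a = 6787.95 − 0.85(7067) = 6787.95 − 6006.95 = 781
C = 781 + 0.85(5986) = 5869.1
S = 5986 − 5869.1 = 116.9

S = 116.9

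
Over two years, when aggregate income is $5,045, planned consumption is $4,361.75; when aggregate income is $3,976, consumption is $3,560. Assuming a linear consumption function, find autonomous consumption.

a = 578

MPC = ΔC/ΔY = (4361.75 − 3560)/(5045 − 3976) = 801.75/1069 = 0.75
a = C − MPC·Y = 3560 − 0.75(3976) = 3560 − 2982 = 578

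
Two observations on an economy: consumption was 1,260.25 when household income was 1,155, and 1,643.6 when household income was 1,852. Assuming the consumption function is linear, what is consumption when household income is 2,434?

MPC = (1643.6 − 1260.25)/(1852 − 1155) = 383.35/697 = 0.55
a = 1260.25 − 0.55(1155) = 1260.25 − 635.25 = 625
C = 625 + 0.55(2434) = 625 + 1338.7 = 1963.7

C = 1963.7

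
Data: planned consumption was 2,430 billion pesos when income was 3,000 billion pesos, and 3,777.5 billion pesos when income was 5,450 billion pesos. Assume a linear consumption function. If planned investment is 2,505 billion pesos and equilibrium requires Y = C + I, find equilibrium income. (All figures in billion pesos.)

MPC = (3777.5 − 2430)/(5450 − 3000) = 1347.5/2450 = 0.55
a = 2430 − 0.55(3000) = 780
Equilibrium: Y = 780 + 0.55Y + 2505
0.45Y = 3285, so Y = 3285/0.45 = 7300

Y = 7300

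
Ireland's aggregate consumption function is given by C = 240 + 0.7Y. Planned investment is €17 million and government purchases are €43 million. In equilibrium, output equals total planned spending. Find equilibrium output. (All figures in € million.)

Y = C + I + G = 240 + 0.7Y + 17 + 43
Y − 0.7Y = 300
0.3Y = 300, so Y = 300/0.3 = 1000

Y = 1000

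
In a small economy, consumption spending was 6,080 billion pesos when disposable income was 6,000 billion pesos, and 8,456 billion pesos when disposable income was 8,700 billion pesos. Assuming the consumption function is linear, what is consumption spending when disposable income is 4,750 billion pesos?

C = 4980

MPC = (8456 − 6080)/(8700 − 6000) = 2376/2700 = 0.88
a = 6080 − 0.88(6000) = 6080 − 5280 = 800
C = 800 + 0.88(4750) = 800 + 4180 = 4980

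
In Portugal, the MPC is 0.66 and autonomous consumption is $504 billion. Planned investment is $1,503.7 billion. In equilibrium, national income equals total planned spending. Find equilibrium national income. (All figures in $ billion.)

Y = 5905

Y = C + I = 504 + 0.66Y + 1503.7
Y − 0.66Y = 2007.7
0.34Y = 2007.7, so Y = 2007.7/0.34 = 5905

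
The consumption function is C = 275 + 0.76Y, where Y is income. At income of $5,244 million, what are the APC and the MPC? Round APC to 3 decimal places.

APC = 0.812; MPC = 0.76

MPC = 0.76 (the slope of the consumption function)
C = 275 + 0.76(5244) = 4260.44, so APC = 4260.44/5244 = 0.812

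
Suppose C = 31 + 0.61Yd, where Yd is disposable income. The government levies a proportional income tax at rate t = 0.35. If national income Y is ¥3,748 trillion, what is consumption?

Yd = (1 − 0.35)(3748) = 0.65(3748) = 2436.2
C = 31 + 0.61(2436.2) = 31 + 1486.082 = 1517.082

C = 1517.082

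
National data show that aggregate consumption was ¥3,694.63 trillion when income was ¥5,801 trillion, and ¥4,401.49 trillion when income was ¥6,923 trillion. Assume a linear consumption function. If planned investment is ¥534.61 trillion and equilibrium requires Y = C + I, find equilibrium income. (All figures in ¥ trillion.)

Y = 1553

MPC = (4401.49 − 3694.63)/(6923 − 5801) = 706.86/1122 = 0.63
a = 3694.63 − 0.63(5801) = 40
Equilibrium: Y = 40 + 0.63Y + 534.61
0.37Y = 574.61, so Y = 574.61/0.37 = 1553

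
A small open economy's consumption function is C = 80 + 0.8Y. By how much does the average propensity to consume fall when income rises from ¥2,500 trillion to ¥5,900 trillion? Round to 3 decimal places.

At Y = 2500: C = 80 + 0.8(2500) = 2080, APC = 2080/2500 = 0.8320
At Y = 5900: C = 4800, APC = 4800/5900 = 0.8136
Fall in APC = 0.8320 − 0.8136 = 0.0184 ≈ 0.018

ΔAPC = 0.018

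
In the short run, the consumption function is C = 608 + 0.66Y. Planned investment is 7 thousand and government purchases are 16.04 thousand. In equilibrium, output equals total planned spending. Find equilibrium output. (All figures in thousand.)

Y = 1856

Y = C + I + G = 608 + 0.66Y + 7 + 16.04
Y − 0.66Y = 631.04
0.34Y = 631.04, so Y = 631.04/0.34 = 1856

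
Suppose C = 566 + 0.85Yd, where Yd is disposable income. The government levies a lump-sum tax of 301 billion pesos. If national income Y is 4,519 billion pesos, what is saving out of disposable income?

Yd = Y − T = 4519 − 301 = 4218
C = 566 + 0.85(4218) = 566 + 3585.3 = 4151.3
S = Yd − C = 4218 − 4151.3 = 66.7

S = 66.7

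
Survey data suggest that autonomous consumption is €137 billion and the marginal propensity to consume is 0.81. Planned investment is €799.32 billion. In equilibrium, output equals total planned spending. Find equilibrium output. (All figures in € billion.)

Y = C + I = 137 + 0.81Y + 799.32
Y − 0.81Y = 936.32
0.19Y = 936.32, so Y = 936.32/0.19 = 4928

Y = 4928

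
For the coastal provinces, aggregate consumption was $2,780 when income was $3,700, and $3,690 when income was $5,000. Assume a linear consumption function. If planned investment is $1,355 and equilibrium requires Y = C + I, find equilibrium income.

MPC = (3690 − 2780)/(5000 − 3700) = 910/1300 = 0.7
a = 2780 − 0.7(3700) = 190
Equilibrium: Y = 190 + 0.7Y + 1355
0.3Y = 1545, so Y = 1545/0.3 = 5150

Y = 5150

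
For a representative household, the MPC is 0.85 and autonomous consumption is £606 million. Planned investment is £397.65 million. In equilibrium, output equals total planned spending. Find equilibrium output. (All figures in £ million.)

Y = C + I = 606 + 0.85Y + 397.65
Y − 0.85Y = 1003.65
0.15Y = 1003.65, so Y = 1003.65/0.15 = 6691

Y = 6691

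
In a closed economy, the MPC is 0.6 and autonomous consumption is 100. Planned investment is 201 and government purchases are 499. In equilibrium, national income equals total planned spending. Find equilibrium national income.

Y = C + I + G = 100 + 0.6Y + 201 + 499
Y − 0.6Y = 800
0.4Y = 800, so Y = 800/0.4 = 2000

Y = 2000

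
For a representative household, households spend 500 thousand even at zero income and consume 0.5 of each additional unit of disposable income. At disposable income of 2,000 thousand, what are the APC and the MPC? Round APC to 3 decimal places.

MPC = 0.5 (the slope of the consumption function)
C = 500 + 0.5(2000) = 1500, so APC = 1500/2000 = 0.750

APC = 0.750; MPC = 0.5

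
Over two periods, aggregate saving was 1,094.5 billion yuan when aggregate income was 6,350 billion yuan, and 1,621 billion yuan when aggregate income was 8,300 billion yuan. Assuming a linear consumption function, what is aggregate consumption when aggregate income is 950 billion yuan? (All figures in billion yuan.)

MPS = ΔS/ΔY = (1621 − 1094.5)/(8300 − 6350) = 526.5/1950 = 0.27
MPC = 1 − MPS = 0.73
Autonomous saving = 1094.5 − 0.27(6350) = -620, so a = 620
C = 620 + 0.73(950) = 620 + 693.5 = 1313.5

C = 1313.5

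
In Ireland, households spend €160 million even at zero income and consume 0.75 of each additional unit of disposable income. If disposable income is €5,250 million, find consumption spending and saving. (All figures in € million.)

C = 160 + 0.75(5250) = 160 + 3937.5 = 4097.5
S = Y − C = 5250 − 4097.5 = 1152.5

C = 4097.5; S = 1152.5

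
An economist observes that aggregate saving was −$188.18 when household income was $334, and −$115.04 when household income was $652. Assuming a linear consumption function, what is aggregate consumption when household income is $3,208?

C = 2735.16

MPS = ΔS/ΔY = (-115.04 − (-188.18))/(652 − 334) = 73.14/318 = 0.23
MPC = 1 − MPS = 0.77
Autonomous saving = -188.18 − 0.23(334) = -265, so a = 265
C = 265 + 0.77(3208) = 265 + 2470.16 = 2735.16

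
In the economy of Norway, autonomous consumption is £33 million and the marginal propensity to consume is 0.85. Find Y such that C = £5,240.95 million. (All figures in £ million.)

Y = 6127

33 + 0.85Y = 5240.95
0.85Y = 5207.95, so Y = 5207.95/0.85 = 6127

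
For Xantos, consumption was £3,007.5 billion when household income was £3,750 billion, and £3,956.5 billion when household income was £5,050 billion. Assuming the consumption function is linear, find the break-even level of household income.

Y = 1000

MPC = (3956.5 − 3007.5)/(5050 − 3750) = 949/1300 = 0.73
a = 3007.5 − 0.73(3750) = 3007.5 − 2737.5 = 270
Break-even: Y = a/(1−MPC) = 270/0.27 = 1000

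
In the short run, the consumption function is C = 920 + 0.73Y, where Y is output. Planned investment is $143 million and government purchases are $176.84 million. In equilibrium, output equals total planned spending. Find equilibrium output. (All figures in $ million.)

Y = C + I + G = 920 + 0.73Y + 143 + 176.84
Y − 0.73Y = 1239.84
0.27Y = 1239.84, so Y = 1239.84/0.27 = 4592

Y = 4592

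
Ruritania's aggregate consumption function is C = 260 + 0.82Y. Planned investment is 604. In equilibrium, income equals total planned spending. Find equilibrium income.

Y = 4800

Y = C + I = 260 + 0.82Y + 604
Y − 0.82Y = 864
0.18Y = 864, so Y = 864/0.18 = 4800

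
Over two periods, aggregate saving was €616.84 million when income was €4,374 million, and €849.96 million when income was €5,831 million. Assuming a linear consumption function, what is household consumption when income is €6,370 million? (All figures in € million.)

MPS = ΔS/ΔY = (849.96 − 616.84)/(5831 − 4374) = 233.12/1457 = 0.16
MPC = 1 − MPS = 0.84
Autonomous saving = 616.84 − 0.16(4374) = -83, so a = 83
C = 83 + 0.84(6370) = 83 + 5350.8 = 5433.8

C = 5433.8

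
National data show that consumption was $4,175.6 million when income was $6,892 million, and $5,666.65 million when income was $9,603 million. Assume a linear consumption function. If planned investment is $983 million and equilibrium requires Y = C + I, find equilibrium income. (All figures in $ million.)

MPC = (5666.65 − 4175.6)/(9603 − 6892) = 1491.05/2711 = 0.55
a = 4175.6 − 0.55(6892) = 385
Equilibrium: Y = 385 + 0.55Y + 983
0.45Y = 1368, so Y = 1368/0.45 = 3040

Y = 3040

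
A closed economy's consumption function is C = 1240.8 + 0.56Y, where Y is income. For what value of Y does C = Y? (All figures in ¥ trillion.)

At break-even, C = Y: 1240.8 + 0.56Y = Y
0.44Y = 1240.8, so Y = 1240.8/0.44 = 2820

Y = 2820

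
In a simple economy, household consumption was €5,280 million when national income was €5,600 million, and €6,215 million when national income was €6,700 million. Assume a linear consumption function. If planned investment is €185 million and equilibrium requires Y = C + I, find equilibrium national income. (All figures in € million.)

Y = 4700

MPC = (6215 − 5280)/(6700 − 5600) = 935/1100 = 0.85
a = 5280 − 0.85(5600) = 520
Equilibrium: Y = 520 + 0.85Y + 185
0.15Y = 705, so Y = 705/0.15 = 4700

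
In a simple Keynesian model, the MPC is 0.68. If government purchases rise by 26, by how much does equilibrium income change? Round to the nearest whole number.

The multiplier is 1/(1 − MPC) = 1/0.32.
ΔY = 26/0.32 = 81.25 ≈ 81

ΔY ≈ 81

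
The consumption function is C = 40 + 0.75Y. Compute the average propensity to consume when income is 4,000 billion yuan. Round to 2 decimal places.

APC = 0.76

C = 40 + 0.75(4000) = 3040
APC = C/Y = 3040/4000 = 0.76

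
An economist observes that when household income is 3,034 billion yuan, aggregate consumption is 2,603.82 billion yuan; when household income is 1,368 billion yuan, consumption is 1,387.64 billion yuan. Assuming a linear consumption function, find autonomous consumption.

a = 389

MPC = ΔC/ΔY = (2603.82 − 1387.64)/(3034 − 1368) = 1216.18/1666 = 0.73
a = C − MPC·Y = 1387.64 − 0.73(1368) = 1387.64 − 998.64 = 389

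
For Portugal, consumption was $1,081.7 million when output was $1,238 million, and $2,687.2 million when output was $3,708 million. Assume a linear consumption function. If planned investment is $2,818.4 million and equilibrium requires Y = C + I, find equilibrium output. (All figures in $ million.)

MPC = (2687.2 − 1081.7)/(3708 − 1238) = 1605.5/2470 = 0.65
a = 1081.7 − 0.65(1238) = 277
Equilibrium: Y = 277 + 0.65Y + 2818.4
0.35Y = 3095.4, so Y = 3095.4/0.35 = 8844

Y = 8844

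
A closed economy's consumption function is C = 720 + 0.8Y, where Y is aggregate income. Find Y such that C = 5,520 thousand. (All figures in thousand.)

Y = 6000

720 + 0.8Y = 5520
0.8Y = 4800, so Y = 4800/0.8 = 6000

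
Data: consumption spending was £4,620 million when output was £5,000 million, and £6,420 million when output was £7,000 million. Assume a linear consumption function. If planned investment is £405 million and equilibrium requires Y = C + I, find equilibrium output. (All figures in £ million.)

Y = 5250

MPC = (6420 − 4620)/(7000 − 5000) = 1800/2000 = 0.9
a = 4620 − 0.9(5000) = 120
Equilibrium: Y = 120 + 0.9Y + 405
0.1Y = 525, so Y = 525/0.1 = 5250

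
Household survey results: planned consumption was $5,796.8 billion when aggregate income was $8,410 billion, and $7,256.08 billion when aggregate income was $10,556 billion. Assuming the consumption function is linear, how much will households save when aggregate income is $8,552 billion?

S = 2658.64

MPC = (7256.08 − 5796.8)/(10556 − 8410) = 1459.28/2146 = 0.68
a = 5796.8 − 0.68(8410) = 5796.8 − 5718.8 = 78
C = 78 + 0.68(8552) = 5893.36
S = 8552 − 5893.36 = 2658.64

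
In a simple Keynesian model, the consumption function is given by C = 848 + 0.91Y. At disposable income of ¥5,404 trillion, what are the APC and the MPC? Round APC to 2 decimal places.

MPC = 0.91 (the slope of the consumption function)
C = 848 + 0.91(5404) = 5765.64, so APC = 5765.64/5404 = 1.07

APC = 1.07; MPC = 0.91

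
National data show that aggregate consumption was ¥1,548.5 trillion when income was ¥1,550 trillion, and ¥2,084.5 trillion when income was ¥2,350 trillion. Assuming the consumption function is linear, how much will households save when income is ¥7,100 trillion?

S = 1833

MPC = (2084.5 − 1548.5)/(2350 − 1550) = 536/800 = 0.67
a = 1548.5 − 0.67(1550) = 1548.5 − 1038.5 = 510
C = 510 + 0.67(7100) = 5267
S = 7100 − 5267 = 1833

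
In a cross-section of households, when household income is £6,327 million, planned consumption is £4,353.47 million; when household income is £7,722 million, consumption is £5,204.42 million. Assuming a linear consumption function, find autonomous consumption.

a = 494

MPC = ΔC/ΔY = (5204.42 − 4353.47)/(7722 − 6327) = 850.95/1395 = 0.61
a = C − MPC·Y = 4353.47 − 0.61(6327) = 4353.47 − 3859.47 = 494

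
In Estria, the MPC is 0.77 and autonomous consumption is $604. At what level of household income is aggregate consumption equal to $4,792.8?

604 + 0.77Y = 4792.8
0.77Y = 4188.8, so Y = 4188.8/0.77 = 5440

Y = 5440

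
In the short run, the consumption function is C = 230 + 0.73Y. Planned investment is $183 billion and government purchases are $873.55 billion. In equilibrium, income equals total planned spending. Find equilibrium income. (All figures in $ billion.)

Y = C + I + G = 230 + 0.73Y + 183 + 873.55
Y − 0.73Y = 1286.55
0.27Y = 1286.55, so Y = 1286.55/0.27 = 4765

Y = 4765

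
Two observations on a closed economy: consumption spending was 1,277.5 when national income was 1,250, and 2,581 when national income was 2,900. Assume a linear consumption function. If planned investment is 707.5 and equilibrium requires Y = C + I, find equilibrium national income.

Y = 4750

MPC = (2581 − 1277.5)/(2900 − 1250) = 1303.5/1650 = 0.79
a = 1277.5 − 0.79(1250) = 290
Equilibrium: Y = 290 + 0.79Y + 707.5
0.21Y = 997.5, so Y = 997.5/0.21 = 4750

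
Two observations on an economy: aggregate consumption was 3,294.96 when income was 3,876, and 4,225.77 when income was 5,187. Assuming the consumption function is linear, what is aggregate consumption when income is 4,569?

C = 3786.99

MPC = (4225.77 − 3294.96)/(5187 − 3876) = 930.81/1311 = 0.71
a = 3294.96 − 0.71(3876) = 3294.96 − 2751.96 = 543
C = 543 + 0.71(4569) = 543 + 3243.99 = 3786.99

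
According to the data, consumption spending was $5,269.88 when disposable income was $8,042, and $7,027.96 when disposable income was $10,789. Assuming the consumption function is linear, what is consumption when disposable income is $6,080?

C = 4014.2

MPC = (7027.96 − 5269.88)/(10789 − 8042) = 1758.08/2747 = 0.64
a = 5269.88 − 0.64(8042) = 5269.88 − 5146.88 = 123
C = 123 + 0.64(6080) = 123 + 3891.2 = 4014.2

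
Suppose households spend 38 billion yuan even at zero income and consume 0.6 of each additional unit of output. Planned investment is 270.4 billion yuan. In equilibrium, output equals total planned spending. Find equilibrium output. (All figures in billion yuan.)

Y = C + I = 38 + 0.6Y + 270.4
Y − 0.6Y = 308.4
0.4Y = 308.4, so Y = 308.4/0.4 = 771

Y = 771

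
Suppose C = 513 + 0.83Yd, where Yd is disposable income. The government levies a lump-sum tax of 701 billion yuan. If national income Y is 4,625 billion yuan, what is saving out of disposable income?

Yd = Y − T = 4625 − 701 = 3924
C = 513 + 0.83(3924) = 513 + 3256.92 = 3769.92
S = Yd − C = 3924 − 3769.92 = 154.08

S = 154.08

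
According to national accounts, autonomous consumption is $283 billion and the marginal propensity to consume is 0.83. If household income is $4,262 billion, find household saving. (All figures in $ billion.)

S = 441.54

C = 283 + 0.83(4262) = 283 + 3537.46 = 3820.46
S = Y − C = 4262 − 3820.46 = 441.54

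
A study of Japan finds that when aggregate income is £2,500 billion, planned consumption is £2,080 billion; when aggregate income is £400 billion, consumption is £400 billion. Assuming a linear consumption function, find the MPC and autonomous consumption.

MPC = 0.8; a = 80

MPC = ΔC/ΔY = (2080 − 400)/(2500 − 400) = 1680/2100 = 0.8
a = C − MPC·Y = 400 − 0.8(400) = 400 − 320 = 80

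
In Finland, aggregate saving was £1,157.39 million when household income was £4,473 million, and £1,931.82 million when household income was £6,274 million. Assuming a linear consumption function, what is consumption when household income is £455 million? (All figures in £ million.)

MPS = ΔS/ΔY = (1931.82 − 1157.39)/(6274 − 4473) = 774.43/1801 = 0.43
MPC = 1 − MPS = 0.57
Autonomous saving = 1157.39 − 0.43(4473) = -766, so a = 766
C = 766 + 0.57(455) = 766 + 259.35 = 1025.35

C = 1025.35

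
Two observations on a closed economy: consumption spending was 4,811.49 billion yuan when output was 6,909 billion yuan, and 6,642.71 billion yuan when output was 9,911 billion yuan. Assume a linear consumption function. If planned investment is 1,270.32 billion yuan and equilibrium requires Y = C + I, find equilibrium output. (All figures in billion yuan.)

Y = 4788

MPC = (6642.71 − 4811.49)/(9911 − 6909) = 1831.22/3002 = 0.61
a = 4811.49 − 0.61(6909) = 597
Equilibrium: Y = 597 + 0.61Y + 1270.32
0.39Y = 1867.32, so Y = 1867.32/0.39 = 4788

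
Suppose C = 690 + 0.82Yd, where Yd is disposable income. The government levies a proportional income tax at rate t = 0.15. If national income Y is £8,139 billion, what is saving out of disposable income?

Yd = (1 − 0.15)(8139) = 0.85(8139) = 6918.15
C = 690 + 0.82(6918.15) = 690 + 5672.883 = 6362.883
S = Yd − C = 6918.15 − 6362.883 = 555.267

S = 555.267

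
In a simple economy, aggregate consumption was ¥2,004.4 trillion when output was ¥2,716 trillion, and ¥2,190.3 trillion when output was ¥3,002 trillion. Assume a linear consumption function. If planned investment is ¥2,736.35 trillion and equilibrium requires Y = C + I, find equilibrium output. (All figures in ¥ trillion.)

MPC = (2190.3 − 2004.4)/(3002 − 2716) = 185.9/286 = 0.65
a = 2004.4 − 0.65(2716) = 239
Equilibrium: Y = 239 + 0.65Y + 2736.35
0.35Y = 2975.35, so Y = 2975.35/0.35 = 8501

Y = 8501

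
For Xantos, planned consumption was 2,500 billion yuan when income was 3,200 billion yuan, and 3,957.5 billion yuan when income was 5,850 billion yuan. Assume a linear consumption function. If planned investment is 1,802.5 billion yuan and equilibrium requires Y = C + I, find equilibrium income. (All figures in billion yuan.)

MPC = (3957.5 − 2500)/(5850 − 3200) = 1457.5/2650 = 0.55
a = 2500 − 0.55(3200) = 740
Equilibrium: Y = 740 + 0.55Y + 1802.5
0.45Y = 2542.5, so Y = 2542.5/0.45 = 5650

Y = 5650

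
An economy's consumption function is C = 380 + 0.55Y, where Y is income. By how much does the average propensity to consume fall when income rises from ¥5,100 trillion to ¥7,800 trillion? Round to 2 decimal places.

At Y = 5100: C = 380 + 0.55(5100) = 3185, APC = 3185/5100 = 0.625
At Y = 7800: C = 4670, APC = 4670/7800 = 0.599
Fall in APC = 0.625 − 0.599 = 0.026 ≈ 0.03

ΔAPC = 0.03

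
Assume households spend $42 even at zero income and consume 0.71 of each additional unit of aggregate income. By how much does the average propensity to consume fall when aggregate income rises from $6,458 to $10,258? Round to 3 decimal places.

At Y = 6458: C = 42 + 0.71(6458) = 4627.18, APC = 4627.18/6458 = 0.7165
At Y = 10258: C = 7325.18, APC = 7325.18/10258 = 0.7141
Fall in APC = 0.7165 − 0.7141 = 0.0024 ≈ 0.002

ΔAPC = 0.002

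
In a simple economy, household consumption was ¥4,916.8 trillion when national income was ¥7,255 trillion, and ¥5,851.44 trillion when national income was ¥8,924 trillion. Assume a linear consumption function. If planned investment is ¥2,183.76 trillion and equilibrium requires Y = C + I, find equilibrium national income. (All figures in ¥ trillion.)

Y = 6904

MPC = (5851.44 − 4916.8)/(8924 − 7255) = 934.64/1669 = 0.56
a = 4916.8 − 0.56(7255) = 854
Equilibrium: Y = 854 + 0.56Y + 2183.76
0.44Y = 3037.76, so Y = 3037.76/0.44 = 6904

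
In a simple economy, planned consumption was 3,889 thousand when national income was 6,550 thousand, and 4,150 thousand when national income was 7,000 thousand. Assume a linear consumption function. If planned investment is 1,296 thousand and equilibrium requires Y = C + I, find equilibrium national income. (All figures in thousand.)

MPC = (4150 − 3889)/(7000 − 6550) = 261/450 = 0.58
a = 3889 − 0.58(6550) = 90
Equilibrium: Y = 90 + 0.58Y + 1296
0.42Y = 1386, so Y = 1386/0.42 = 3300

Y = 3300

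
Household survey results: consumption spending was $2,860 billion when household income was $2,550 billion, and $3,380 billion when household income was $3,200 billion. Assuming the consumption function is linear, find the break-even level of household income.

Y = 4100

MPC = (3380 − 2860)/(3200 − 2550) = 520/650 = 0.8
a = 2860 − 0.8(2550) = 2860 − 2040 = 820
Break-even: Y = a/(1−MPC) = 820/0.2 = 4100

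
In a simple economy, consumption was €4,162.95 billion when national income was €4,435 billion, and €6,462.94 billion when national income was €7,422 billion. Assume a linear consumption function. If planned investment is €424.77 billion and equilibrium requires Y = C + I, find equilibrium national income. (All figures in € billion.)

Y = 5099

MPC = (6462.94 − 4162.95)/(7422 − 4435) = 2299.99/2987 = 0.77
a = 4162.95 − 0.77(4435) = 748
Equilibrium: Y = 748 + 0.77Y + 424.77
0.23Y = 1172.77, so Y = 1172.77/0.23 = 5099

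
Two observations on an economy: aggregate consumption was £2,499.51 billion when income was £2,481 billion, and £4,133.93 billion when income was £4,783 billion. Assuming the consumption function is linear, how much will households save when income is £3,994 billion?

MPC = (4133.93 − 2499.51)/(4783 − 2481) = 1634.42/2302 = 0.71
a = 2499.51 − 0.71(2481) = 2499.51 − 1761.51 = 738
C = 738 + 0.71(3994) = 3573.74
S = 3994 − 3573.74 = 420.26

S = 420.26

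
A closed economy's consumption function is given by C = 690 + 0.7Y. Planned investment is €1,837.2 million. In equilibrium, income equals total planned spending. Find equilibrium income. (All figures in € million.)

Y = 8424

Y = C + I = 690 + 0.7Y + 1837.2
Y − 0.7Y = 2527.2
0.3Y = 2527.2, so Y = 2527.2/0.3 = 8424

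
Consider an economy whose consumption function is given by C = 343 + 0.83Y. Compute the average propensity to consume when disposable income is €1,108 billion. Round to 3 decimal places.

C = 343 + 0.83(1108) = 1262.64
APC = C/Y = 1262.64/1108 = 1.140

APC = 1.140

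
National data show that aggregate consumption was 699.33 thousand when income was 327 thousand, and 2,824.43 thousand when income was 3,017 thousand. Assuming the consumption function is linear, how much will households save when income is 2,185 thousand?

MPC = (2824.43 − 699.33)/(3017 − 327) = 2125.1/2690 = 0.79
a = 699.33 − 0.79(327) = 699.33 − 258.33 = 441
C = 441 + 0.79(2185) = 2167.15
S = 2185 − 2167.15 = 17.85

S = 17.85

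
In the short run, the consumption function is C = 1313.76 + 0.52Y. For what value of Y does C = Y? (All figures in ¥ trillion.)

Y = 2737

At break-even, C = Y: 1313.76 + 0.52Y = Y
0.48Y = 1313.76, so Y = 1313.76/0.48 = 2737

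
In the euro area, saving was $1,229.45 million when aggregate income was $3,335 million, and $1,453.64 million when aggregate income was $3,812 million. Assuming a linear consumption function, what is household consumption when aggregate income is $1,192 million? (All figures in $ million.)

MPS = ΔS/ΔY = (1453.64 − 1229.45)/(3812 − 3335) = 224.19/477 = 0.47
MPC = 1 − MPS = 0.53
Autonomous saving = 1229.45 − 0.47(3335) = -338, so a = 338
C = 338 + 0.53(1192) = 338 + 631.76 = 969.76

C = 969.76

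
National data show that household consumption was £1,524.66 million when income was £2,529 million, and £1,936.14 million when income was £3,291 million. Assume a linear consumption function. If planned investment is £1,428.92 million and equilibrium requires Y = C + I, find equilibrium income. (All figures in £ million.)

MPC = (1936.14 − 1524.66)/(3291 − 2529) = 411.48/762 = 0.54
a = 1524.66 − 0.54(2529) = 159
Equilibrium: Y = 159 + 0.54Y + 1428.92
0.46Y = 1587.92, so Y = 1587.92/0.46 = 3452

Y = 3452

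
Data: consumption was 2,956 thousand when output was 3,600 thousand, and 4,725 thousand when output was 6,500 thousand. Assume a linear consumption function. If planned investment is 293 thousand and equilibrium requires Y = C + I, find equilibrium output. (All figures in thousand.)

MPC = (4725 − 2956)/(6500 − 3600) = 1769/2900 = 0.61
a = 2956 − 0.61(3600) = 760
Equilibrium: Y = 760 + 0.61Y + 293
0.39Y = 1053, so Y = 1053/0.39 = 2700

Y = 2700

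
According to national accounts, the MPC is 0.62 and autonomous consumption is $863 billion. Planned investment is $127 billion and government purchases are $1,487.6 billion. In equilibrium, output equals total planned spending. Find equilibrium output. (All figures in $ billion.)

Y = C + I + G = 863 + 0.62Y + 127 + 1487.6
Y − 0.62Y = 2477.6
0.38Y = 2477.6, so Y = 2477.6/0.38 = 6520

Y = 6520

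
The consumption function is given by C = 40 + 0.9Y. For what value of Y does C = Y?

Y = 400

At break-even, C = Y: 40 + 0.9Y = Y
0.1Y = 40, so Y = 40/0.1 = 400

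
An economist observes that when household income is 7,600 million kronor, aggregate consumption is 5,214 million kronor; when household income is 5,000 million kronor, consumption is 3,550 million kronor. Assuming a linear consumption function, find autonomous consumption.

MPC = ΔC/ΔY = (5214 − 3550)/(7600 − 5000) = 1664/2600 = 0.64
a = C − MPC·Y = 3550 − 0.64(5000) = 3550 − 3200 = 350

a = 350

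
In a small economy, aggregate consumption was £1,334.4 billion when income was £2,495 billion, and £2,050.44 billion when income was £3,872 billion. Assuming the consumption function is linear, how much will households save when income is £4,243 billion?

S = 1999.64

MPC = (2050.44 − 1334.4)/(3872 − 2495) = 716.04/1377 = 0.52
a = 1334.4 − 0.52(2495) = 1334.4 − 1297.4 = 37
C = 37 + 0.52(4243) = 2243.36
S = 4243 − 2243.36 = 1999.64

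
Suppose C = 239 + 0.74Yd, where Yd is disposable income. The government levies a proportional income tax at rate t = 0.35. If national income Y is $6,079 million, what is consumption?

Yd = (1 − 0.35)(6079) = 0.65(6079) = 3951.35
C = 239 + 0.74(3951.35) = 239 + 2923.999 = 3162.999

C = 3162.999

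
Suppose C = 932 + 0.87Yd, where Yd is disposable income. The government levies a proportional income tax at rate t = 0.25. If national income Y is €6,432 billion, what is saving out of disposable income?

Yd = (1 − 0.25)(6432) = 0.75(6432) = 4824
C = 932 + 0.87(4824) = 932 + 4196.88 = 5128.88
S = Yd − C = 4824 − 5128.88 = -304.88

S = -304.88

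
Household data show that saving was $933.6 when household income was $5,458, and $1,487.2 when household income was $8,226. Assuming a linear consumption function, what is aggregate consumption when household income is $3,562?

C = 3007.6

MPS = ΔS/ΔY = (1487.2 − 933.6)/(8226 − 5458) = 553.6/2768 = 0.2
MPC = 1 − MPS = 0.8
Autonomous saving = 933.6 − 0.2(5458) = -158, so a = 158
C = 158 + 0.8(3562) = 158 + 2849.6 = 3007.6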